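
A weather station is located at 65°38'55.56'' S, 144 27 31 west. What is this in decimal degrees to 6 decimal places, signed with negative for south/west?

-65.648767, -144.458611

Latitude: 65° + 38/60 + 55.56/3600 = 65 + 0.633333 + 0.015433 = 65.6487667
S ⇒ negate
Longitude: 144 + 27/60 + 31/3600 = 144.4586111
W → negative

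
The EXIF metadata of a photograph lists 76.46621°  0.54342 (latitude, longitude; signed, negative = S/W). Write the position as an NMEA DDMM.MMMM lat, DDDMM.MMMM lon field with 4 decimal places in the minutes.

7627.9726,N / 00032.6052,E

Lat: minutes = (76.466210 − 76) × 60 = 27.972600
λ: 0° + 0.543420 × 60 = 0° 32.605200′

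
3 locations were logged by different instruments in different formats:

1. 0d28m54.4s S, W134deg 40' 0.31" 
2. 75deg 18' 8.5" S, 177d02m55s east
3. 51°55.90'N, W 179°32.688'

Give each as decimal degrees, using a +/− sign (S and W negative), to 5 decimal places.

1. -0.48178, -134.66675
2. -75.30236, 177.04861
3. 51.93167, -179.54480

Point 1:
  φ: 0° + 28/60 + 54.4/3600 = 0 + 0.466667 + 0.015111 = 0.481778
  hemisphere S, so the sign is −
  Longitude: 134° + 40/60 + 0.31/3600 = 134 + 0.666667 + 0.000086 = 134.666753
  W → negative
Point 2:
  Lat: 75 + 18/60 + 8.5/3600 = 75.302361
  hemisphere S, so the sign is −
  λ: 177° + 2/60 + 55/3600 = 177 + 0.033333 + 0.015278 = 177.048611
  E → positive
Point 3:
  Latitude: 55.9′ = 0.931667°; total 51.931667
  N ⇒ keep positive
  Lon: 32.688′ = 0.544800°; total 179.544800
  hemisphere W, so the sign is −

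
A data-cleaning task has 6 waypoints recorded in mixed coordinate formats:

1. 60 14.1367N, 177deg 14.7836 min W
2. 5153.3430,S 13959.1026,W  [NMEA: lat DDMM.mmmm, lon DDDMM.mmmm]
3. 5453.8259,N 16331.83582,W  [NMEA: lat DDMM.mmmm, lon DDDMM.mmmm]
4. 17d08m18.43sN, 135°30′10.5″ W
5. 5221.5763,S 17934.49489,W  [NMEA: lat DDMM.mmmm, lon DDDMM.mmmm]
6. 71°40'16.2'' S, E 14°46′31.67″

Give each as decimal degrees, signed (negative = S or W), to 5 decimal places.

Point 1:
  Lat: 60 + 14.1367/60 = 60.235612
  N → positive
  Longitude: 14.7836′ = 0.246393°; total 177.246393
  hemisphere W, so the sign is −
Point 2:
  φ: degrees = first 2 digits = 51, minutes = 53.343; 51 + 53.343/60 = 51.889050
  S → negative
  Longitude: degrees = first 3 digits = 139, minutes = 59.1026; 139 + 59.1026/60 = 139.985043
  hemisphere W, so the sign is −
Point 3:
  φ: degrees = first 2 digits = 54, minutes = 53.8259; 54 + 53.8259/60 = 54.897098
  N ⇒ keep positive
  Lon: degrees = first 3 digits = 163, minutes = 31.83582; 163 + 31.83582/60 = 163.530597
  hemisphere W, so the sign is −
Point 4:
  Latitude: 17° + 8/60 + 18.43/3600 = 17 + 0.133333 + 0.005119 = 17.138453
  N ⇒ keep positive
  Longitude: 135 + 30/60 + 10.5/3600 = 135.502917
  W → negative
Point 5:
  Latitude: degrees = first 2 digits = 52, minutes = 21.5763; 52 + 21.5763/60 = 52.359605
  hemisphere S, so the sign is −
  λ: degrees = first 3 digits = 179, minutes = 34.49489; 179 + 34.49489/60 = 179.574915
  hemisphere W, so the sign is −
Point 6:
  Latitude: 71 + 40/60 + 16.2/3600 = 71.671167
  S ⇒ negate
  Longitude: 14 + 46/60 + 31.67/3600 = 14.775464
  E ⇒ keep positive

1. 60.23561, -177.24639
2. -51.88905, -139.98504
3. 54.89710, -163.53060
4. 17.13845, -135.50292
5. -52.35961, -179.57491
6. -71.67117, 14.77546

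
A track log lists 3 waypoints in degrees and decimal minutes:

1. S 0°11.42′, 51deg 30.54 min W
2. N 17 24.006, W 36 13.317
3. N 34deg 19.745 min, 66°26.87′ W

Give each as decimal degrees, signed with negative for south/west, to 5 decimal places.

Point 1:
  Latitude: 11.42′ = 0.190333°; total 0.190333
  hemisphere S, so the sign is −
  Longitude: 51 + 30.54/60 = 51.509000
  W → negative
Point 2:
  Latitude: 17 + 24.006/60 = 17.400100
  N ⇒ keep positive
  λ: 13.317′ = 0.221950°; total 36.221950
  W → negative
Point 3:
  Latitude: 19.745′ = 0.329083°; total 34.329083
  N → positive
  λ: 66 + 26.87/60 = 66.447833
  W ⇒ negate

1. -0.19033, -51.50900
2. 17.40010, -36.22195
3. 34.32908, -66.44783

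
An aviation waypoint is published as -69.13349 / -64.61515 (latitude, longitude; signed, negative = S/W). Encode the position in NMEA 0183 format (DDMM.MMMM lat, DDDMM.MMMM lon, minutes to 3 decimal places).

Latitude is negative → S; |value| = 69.133490
Lat: 69° + 0.133490 × 60 = 69° 8.00940′
Longitude is negative → W; |value| = 64.615150
λ: minutes = (64.615150 − 64) × 60 = 36.90900

6908.009,S / 06436.909,W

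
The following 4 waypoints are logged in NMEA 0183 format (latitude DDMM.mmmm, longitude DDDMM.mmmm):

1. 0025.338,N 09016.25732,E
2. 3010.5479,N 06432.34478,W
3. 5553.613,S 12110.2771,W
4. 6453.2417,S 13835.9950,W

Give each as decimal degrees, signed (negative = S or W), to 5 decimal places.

Point 1:
  Lat: split at 2 digits → 00° and 25.338′; 0 + 25.338/60 = 0.422300
  N → positive
  Longitude: split at 3 digits → 090° and 16.25732′; 90 + 16.25732/60 = 90.270955
  E ⇒ keep positive
Point 2:
  Lat: degrees = first 2 digits = 30, minutes = 10.5479; 30 + 10.5479/60 = 30.175798
  N ⇒ keep positive
  Lon: degrees = first 3 digits = 64, minutes = 32.34478; 64 + 32.34478/60 = 64.539080
  hemisphere W, so the sign is −
Point 3:
  Lat: degrees = first 2 digits = 55, minutes = 53.613; 55 + 53.613/60 = 55.893550
  S ⇒ negate
  Lon: split at 3 digits → 121° and 10.2771′; 121 + 10.2771/60 = 121.171285
  W ⇒ negate
Point 4:
  φ: degrees = first 2 digits = 64, minutes = 53.2417; 64 + 53.2417/60 = 64.887362
  S ⇒ negate
  Longitude: split at 3 digits → 138° and 35.995′; 138 + 35.995/60 = 138.599917
  hemisphere W, so the sign is −

1. 0.42230, 90.27096
2. 30.17580, -64.53908
3. -55.89355, -121.17129
4. -64.88736, -138.59992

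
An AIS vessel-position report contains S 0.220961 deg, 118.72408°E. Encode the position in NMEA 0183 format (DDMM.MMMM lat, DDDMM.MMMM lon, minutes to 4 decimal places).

0013.2577,S / 11843.4448,E

Latitude: minutes = (0.220961 − 0) × 60 = 13.257660
Longitude: minutes = (118.724080 − 118) × 60 = 43.444800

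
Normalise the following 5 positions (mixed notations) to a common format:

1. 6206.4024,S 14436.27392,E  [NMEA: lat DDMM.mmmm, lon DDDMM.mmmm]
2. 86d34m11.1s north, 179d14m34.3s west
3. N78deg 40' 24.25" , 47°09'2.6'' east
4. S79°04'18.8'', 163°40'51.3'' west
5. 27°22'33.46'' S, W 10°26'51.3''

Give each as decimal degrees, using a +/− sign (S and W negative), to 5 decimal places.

1. -62.10671, 144.60457
2. 86.56975, -179.24286
3. 78.67340, 47.15072
4. -79.07189, -163.68092
5. -27.37596, -10.44758

Point 1:
  Latitude: degrees = first 2 digits = 62, minutes = 6.4024; 62 + 6.4024/60 = 62.106707
  hemisphere S, so the sign is −
  λ: split at 3 digits → 144° and 36.27392′; 144 + 36.27392/60 = 144.604565
  E → positive
Point 2:
  φ: 86 + 34/60 + 11.1/3600 = 86.569750
  N → positive
  λ: 179° + 14/60 + 34.3/3600 = 179 + 0.233333 + 0.009528 = 179.242861
  hemisphere W, so the sign is −
Point 3:
  Latitude: 78 + 40/60 + 24.25/3600 = 78.673403
  N ⇒ keep positive
  Lon: 9′ + 2.6″ = 9.04333′; 47 + 9.04333/60 = 47.150722
  E → positive
Point 4:
  φ: 79 + 4/60 + 18.8/3600 = 79.071889
  hemisphere S, so the sign is −
  Lon: 40′ + 51.3″ = 40.85500′; 163 + 40.85500/60 = 163.680917
  W → negative
Point 5:
  Latitude: 27 + 22/60 + 33.46/3600 = 27.375961
  S → negative
  Lon: 10 + 26/60 + 51.3/3600 = 10.447583
  W ⇒ negate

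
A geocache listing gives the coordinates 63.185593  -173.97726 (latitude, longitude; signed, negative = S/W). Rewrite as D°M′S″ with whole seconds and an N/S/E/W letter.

φ: 0.185593 × 60 = 11.13558′ → 11′, remainder × 60 = 8.13″
Longitude is negative → W; |value| = 173.977260
Longitude: whole degrees 173; 58.63560′ → 58′ and 38.14″

63°11′8″ N, 173°58′38″ W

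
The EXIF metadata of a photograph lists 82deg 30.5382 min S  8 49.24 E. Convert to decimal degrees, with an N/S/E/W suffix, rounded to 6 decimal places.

82.508970° S, 8.820667° E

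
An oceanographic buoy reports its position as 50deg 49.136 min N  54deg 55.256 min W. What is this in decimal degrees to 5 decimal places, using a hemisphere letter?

50.81893° N, 54.92093° W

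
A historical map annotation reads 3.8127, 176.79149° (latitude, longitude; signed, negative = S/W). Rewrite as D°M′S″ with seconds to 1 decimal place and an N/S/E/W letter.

3°48′45.7″ N, 176°47′29.4″ E

Lat: 0.812700° → 48.76200′; 0.76200 × 60 = 45.720″
λ: 0.791490 × 60 = 47.48940′ → 47′, remainder × 60 = 29.364″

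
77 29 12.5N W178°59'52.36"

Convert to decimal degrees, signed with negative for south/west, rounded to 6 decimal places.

Latitude: 77 + 29/60 + 12.5/3600 = 77.4868056
N ⇒ keep positive
λ: 178° + 59/60 + 52.36/3600 = 178 + 0.983333 + 0.014544 = 178.9978778
W → negative

77.486806, -178.997878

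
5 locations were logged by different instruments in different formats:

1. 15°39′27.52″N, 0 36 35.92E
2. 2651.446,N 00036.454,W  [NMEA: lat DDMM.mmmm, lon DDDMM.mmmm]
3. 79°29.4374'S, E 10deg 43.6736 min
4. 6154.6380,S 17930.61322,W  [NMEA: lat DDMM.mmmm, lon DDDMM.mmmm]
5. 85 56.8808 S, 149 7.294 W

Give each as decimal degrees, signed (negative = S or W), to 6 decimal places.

1. 15.657644, 0.609978
2. 26.857433, -0.607567
3. -79.490623, 10.727893
4. -61.910633, -179.510220
5. -85.948013, -149.121567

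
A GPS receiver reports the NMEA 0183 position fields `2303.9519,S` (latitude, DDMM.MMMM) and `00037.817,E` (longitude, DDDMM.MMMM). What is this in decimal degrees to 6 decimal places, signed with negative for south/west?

-23.065865, 0.630283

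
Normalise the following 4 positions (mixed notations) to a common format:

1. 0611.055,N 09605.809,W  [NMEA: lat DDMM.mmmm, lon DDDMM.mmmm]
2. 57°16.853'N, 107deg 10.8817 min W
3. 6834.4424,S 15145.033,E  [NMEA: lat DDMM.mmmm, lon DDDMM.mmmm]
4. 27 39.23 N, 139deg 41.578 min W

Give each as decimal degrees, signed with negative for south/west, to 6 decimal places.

Point 1:
  Lat: split at 2 digits → 06° and 11.055′; 6 + 11.055/60 = 6.1842500
  N ⇒ keep positive
  Longitude: split at 3 digits → 096° and 5.809′; 96 + 5.809/60 = 96.0968167
  hemisphere W, so the sign is −
Point 2:
  Latitude: 57 + 16.853/60 = 57.2808833
  N ⇒ keep positive
  Longitude: 107 + 10.8817/60 = 107.1813617
  hemisphere W, so the sign is −
Point 3:
  φ: split at 2 digits → 68° and 34.4424′; 68 + 34.4424/60 = 68.5740400
  S → negative
  Lon: split at 3 digits → 151° and 45.033′; 151 + 45.033/60 = 151.7505500
  E ⇒ keep positive
Point 4:
  φ: 39.23′ = 0.653833°; total 27.6538333
  N → positive
  λ: 41.578′ = 0.692967°; total 139.6929667
  W → negative

1. 6.184250, -96.096817
2. 57.280883, -107.181362
3. -68.574040, 151.750550
4. 27.653833, -139.692967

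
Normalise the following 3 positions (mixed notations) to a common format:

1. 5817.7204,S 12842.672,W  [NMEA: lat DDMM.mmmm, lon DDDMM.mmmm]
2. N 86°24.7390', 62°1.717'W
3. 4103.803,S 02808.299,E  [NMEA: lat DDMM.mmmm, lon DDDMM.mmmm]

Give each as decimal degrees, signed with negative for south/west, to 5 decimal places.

1. -58.29534, -128.71120
2. 86.41232, -62.02862
3. -41.06338, 28.13832

Point 1:
  φ: split at 2 digits → 58° and 17.7204′; 58 + 17.7204/60 = 58.295340
  S → negative
  Longitude: degrees = first 3 digits = 128, minutes = 42.672; 128 + 42.672/60 = 128.711200
  W → negative
Point 2:
  φ: 24.739′ = 0.412317°; total 86.412317
  N ⇒ keep positive
  Longitude: 1.717′ = 0.028617°; total 62.028617
  hemisphere W, so the sign is −
Point 3:
  Latitude: split at 2 digits → 41° and 3.803′; 41 + 3.803/60 = 41.063383
  S → negative
  Longitude: degrees = first 3 digits = 28, minutes = 8.299; 28 + 8.299/60 = 28.138317
  E → positive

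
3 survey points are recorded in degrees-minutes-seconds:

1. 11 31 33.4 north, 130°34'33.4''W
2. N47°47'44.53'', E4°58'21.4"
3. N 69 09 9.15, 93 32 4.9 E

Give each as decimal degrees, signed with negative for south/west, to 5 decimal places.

Point 1:
  Lat: 11° + 31/60 + 33.4/3600 = 11 + 0.516667 + 0.009278 = 11.525944
  N ⇒ keep positive
  λ: 130° + 34/60 + 33.4/3600 = 130 + 0.566667 + 0.009278 = 130.575944
  W → negative
Point 2:
  Lat: 47° + 47/60 + 44.53/3600 = 47 + 0.783333 + 0.012369 = 47.795703
  N ⇒ keep positive
  λ: 58′ + 21.4″ = 58.35667′; 4 + 58.35667/60 = 4.972611
  E → positive
Point 3:
  Latitude: 9′ + 9.15″ = 9.15250′; 69 + 9.15250/60 = 69.152542
  N ⇒ keep positive
  Longitude: 93 + 32/60 + 4.9/3600 = 93.534694
  E ⇒ keep positive

1. 11.52594, -130.57594
2. 47.79570, 4.97261
3. 69.15254, 93.53469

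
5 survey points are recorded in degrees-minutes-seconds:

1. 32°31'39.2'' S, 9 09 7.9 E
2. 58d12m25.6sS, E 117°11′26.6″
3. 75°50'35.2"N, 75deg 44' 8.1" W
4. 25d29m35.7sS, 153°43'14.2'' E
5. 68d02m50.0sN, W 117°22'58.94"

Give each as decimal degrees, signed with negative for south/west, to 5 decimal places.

1. -32.52756, 9.15219
2. -58.20711, 117.19072
3. 75.84311, -75.73558
4. -25.49325, 153.72061
5. 68.04722, -117.38304

Point 1:
  φ: 32° + 31/60 + 39.2/3600 = 32 + 0.516667 + 0.010889 = 32.527556
  hemisphere S, so the sign is −
  Lon: 9′ + 7.9″ = 9.13167′; 9 + 9.13167/60 = 9.152194
  E → positive
Point 2:
  φ: 58 + 12/60 + 25.6/3600 = 58.207111
  S ⇒ negate
  λ: 11′ + 26.6″ = 11.44333′; 117 + 11.44333/60 = 117.190722
  E → positive
Point 3:
  φ: 75° + 50/60 + 35.2/3600 = 75 + 0.833333 + 0.009778 = 75.843111
  N → positive
  Lon: 44′ + 8.1″ = 44.13500′; 75 + 44.13500/60 = 75.735583
  hemisphere W, so the sign is −
Point 4:
  φ: 25 + 29/60 + 35.7/3600 = 25.493250
  hemisphere S, so the sign is −
  λ: 153° + 43/60 + 14.2/3600 = 153 + 0.716667 + 0.003944 = 153.720611
  E ⇒ keep positive
Point 5:
  Lat: 2′ + 50″ = 2.83333′; 68 + 2.83333/60 = 68.047222
  N ⇒ keep positive
  Longitude: 117° + 22/60 + 58.94/3600 = 117 + 0.366667 + 0.016372 = 117.383039
  W → negative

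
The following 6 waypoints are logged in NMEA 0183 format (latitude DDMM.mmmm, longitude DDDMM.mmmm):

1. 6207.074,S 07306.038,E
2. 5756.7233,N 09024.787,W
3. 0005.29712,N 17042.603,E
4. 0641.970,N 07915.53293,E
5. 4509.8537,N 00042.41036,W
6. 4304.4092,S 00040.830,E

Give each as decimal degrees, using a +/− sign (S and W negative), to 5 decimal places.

Point 1:
  φ: split at 2 digits → 62° and 7.074′; 62 + 7.074/60 = 62.117900
  hemisphere S, so the sign is −
  Lon: split at 3 digits → 073° and 6.038′; 73 + 6.038/60 = 73.100633
  E → positive
Point 2:
  Latitude: degrees = first 2 digits = 57, minutes = 56.7233; 57 + 56.7233/60 = 57.945388
  N ⇒ keep positive
  λ: degrees = first 3 digits = 90, minutes = 24.787; 90 + 24.787/60 = 90.413117
  hemisphere W, so the sign is −
Point 3:
  Lat: split at 2 digits → 00° and 5.29712′; 0 + 5.29712/60 = 0.088285
  N → positive
  λ: split at 3 digits → 170° and 42.603′; 170 + 42.603/60 = 170.710050
  E ⇒ keep positive
Point 4:
  Latitude: split at 2 digits → 06° and 41.97′; 6 + 41.97/60 = 6.699500
  N → positive
  Longitude: split at 3 digits → 079° and 15.53293′; 79 + 15.53293/60 = 79.258882
  E → positive
Point 5:
  Latitude: split at 2 digits → 45° and 9.8537′; 45 + 9.8537/60 = 45.164228
  N ⇒ keep positive
  λ: degrees = first 3 digits = 0, minutes = 42.41036; 0 + 42.41036/60 = 0.706839
  W ⇒ negate
Point 6:
  Latitude: split at 2 digits → 43° and 4.4092′; 43 + 4.4092/60 = 43.073487
  S ⇒ negate
  λ: split at 3 digits → 000° and 40.83′; 0 + 40.83/60 = 0.680500
  E → positive

1. -62.11790, 73.10063
2. 57.94539, -90.41312
3. 0.08829, 170.71005
4. 6.69950, 79.25888
5. 45.16423, -0.70684
6. -43.07349, 0.68050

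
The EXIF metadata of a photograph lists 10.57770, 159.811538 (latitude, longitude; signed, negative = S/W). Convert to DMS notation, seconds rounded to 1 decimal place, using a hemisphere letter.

φ: 0.577700 × 60 = 34.66200′ → 34′, remainder × 60 = 39.720″
λ: 0.811538° → 48.69228′; 0.69228 × 60 = 41.537″

10°34′39.7″ N, 159°48′41.5″ E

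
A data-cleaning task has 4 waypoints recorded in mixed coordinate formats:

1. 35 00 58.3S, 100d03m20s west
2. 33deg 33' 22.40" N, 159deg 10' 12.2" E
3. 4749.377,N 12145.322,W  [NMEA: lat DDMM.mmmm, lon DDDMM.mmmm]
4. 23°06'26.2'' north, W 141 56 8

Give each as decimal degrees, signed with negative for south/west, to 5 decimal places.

1. -35.01619, -100.05556
2. 33.55622, 159.17006
3. 47.82295, -121.75537
4. 23.10728, -141.93556

Point 1:
  Latitude: 35° + 0/60 + 58.3/3600 = 35 + 0.000000 + 0.016194 = 35.016194
  S ⇒ negate
  Longitude: 3′ + 20″ = 3.33333′; 100 + 3.33333/60 = 100.055556
  W → negative
Point 2:
  Lat: 33 + 33/60 + 22.4/3600 = 33.556222
  N → positive
  Longitude: 159° + 10/60 + 12.2/3600 = 159 + 0.166667 + 0.003389 = 159.170056
  E ⇒ keep positive
Point 3:
  φ: degrees = first 2 digits = 47, minutes = 49.377; 47 + 49.377/60 = 47.822950
  N ⇒ keep positive
  λ: split at 3 digits → 121° and 45.322′; 121 + 45.322/60 = 121.755367
  W ⇒ negate
Point 4:
  Latitude: 23° + 6/60 + 26.2/3600 = 23 + 0.100000 + 0.007278 = 23.107278
  N → positive
  λ: 141° + 56/60 + 8/3600 = 141 + 0.933333 + 0.002222 = 141.935556
  hemisphere W, so the sign is −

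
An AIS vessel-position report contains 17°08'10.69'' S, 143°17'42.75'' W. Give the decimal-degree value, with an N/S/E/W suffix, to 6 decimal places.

φ: 17° + 8/60 + 10.69/3600 = 17 + 0.133333 + 0.002969 = 17.1363028
Longitude: 143 + 17/60 + 42.75/3600 = 143.2952083

17.136303° S, 143.295208° W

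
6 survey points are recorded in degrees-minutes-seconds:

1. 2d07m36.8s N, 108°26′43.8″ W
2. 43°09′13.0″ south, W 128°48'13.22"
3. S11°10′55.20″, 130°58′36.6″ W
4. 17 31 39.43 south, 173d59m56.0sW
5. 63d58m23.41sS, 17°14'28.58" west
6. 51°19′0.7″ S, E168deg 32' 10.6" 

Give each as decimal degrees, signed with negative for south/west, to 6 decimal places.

1. 2.126889, -108.445500
2. -43.153611, -128.803672
3. -11.182000, -130.976833
4. -17.527619, -173.998889
5. -63.973169, -17.241272
6. -51.316861, 168.536278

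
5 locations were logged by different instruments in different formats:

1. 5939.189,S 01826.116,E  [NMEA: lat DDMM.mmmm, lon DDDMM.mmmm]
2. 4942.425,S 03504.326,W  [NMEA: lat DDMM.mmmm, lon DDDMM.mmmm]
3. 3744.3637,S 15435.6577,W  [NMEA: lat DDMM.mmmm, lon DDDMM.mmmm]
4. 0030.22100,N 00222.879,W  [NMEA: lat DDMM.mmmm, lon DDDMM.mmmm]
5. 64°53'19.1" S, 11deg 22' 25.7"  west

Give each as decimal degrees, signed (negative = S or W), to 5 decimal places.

1. -59.65315, 18.43527
2. -49.70708, -35.07210
3. -37.73940, -154.59430
4. 0.50368, -2.38132
5. -64.88864, -11.37381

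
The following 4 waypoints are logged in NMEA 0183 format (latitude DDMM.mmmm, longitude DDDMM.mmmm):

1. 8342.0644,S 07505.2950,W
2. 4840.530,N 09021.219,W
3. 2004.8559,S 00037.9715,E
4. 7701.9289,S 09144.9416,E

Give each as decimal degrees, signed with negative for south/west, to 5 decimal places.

Point 1:
  Lat: split at 2 digits → 83° and 42.0644′; 83 + 42.0644/60 = 83.701073
  hemisphere S, so the sign is −
  λ: split at 3 digits → 075° and 5.295′; 75 + 5.295/60 = 75.088250
  W → negative
Point 2:
  φ: degrees = first 2 digits = 48, minutes = 40.53; 48 + 40.53/60 = 48.675500
  N ⇒ keep positive
  λ: degrees = first 3 digits = 90, minutes = 21.219; 90 + 21.219/60 = 90.353650
  W → negative
Point 3:
  Lat: split at 2 digits → 20° and 4.8559′; 20 + 4.8559/60 = 20.080932
  S ⇒ negate
  λ: split at 3 digits → 000° and 37.9715′; 0 + 37.9715/60 = 0.632858
  E ⇒ keep positive
Point 4:
  Latitude: split at 2 digits → 77° and 1.9289′; 77 + 1.9289/60 = 77.032148
  hemisphere S, so the sign is −
  λ: split at 3 digits → 091° and 44.9416′; 91 + 44.9416/60 = 91.749027
  E ⇒ keep positive

1. -83.70107, -75.08825
2. 48.67550, -90.35365
3. -20.08093, 0.63286
4. -77.03215, 91.74903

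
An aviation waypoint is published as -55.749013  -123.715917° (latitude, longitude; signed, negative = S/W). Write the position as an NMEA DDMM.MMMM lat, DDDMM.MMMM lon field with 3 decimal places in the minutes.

5544.941,S / 12342.955,W

Latitude is negative → S; |value| = 55.749013
Lat: 55° + 0.749013 × 60 = 55° 44.94078′
Longitude is negative → W; |value| = 123.715917
Longitude: 123° + 0.715917 × 60 = 123° 42.95502′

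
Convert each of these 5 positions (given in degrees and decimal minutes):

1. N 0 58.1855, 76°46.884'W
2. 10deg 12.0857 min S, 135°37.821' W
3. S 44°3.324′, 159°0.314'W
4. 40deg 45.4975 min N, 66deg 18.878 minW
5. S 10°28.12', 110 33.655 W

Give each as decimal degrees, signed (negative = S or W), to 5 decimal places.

1. 0.96976, -76.78140
2. -10.20143, -135.63035
3. -44.05540, -159.00523
4. 40.75829, -66.31463
5. -10.46867, -110.56092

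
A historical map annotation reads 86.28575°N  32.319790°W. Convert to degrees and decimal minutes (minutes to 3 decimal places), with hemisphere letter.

86° 17.145′ N, 32° 19.187′ W

φ: minutes = (86.285750 − 86) × 60 = 17.14500
Longitude: fractional part 0.319790 → 19.18740 minutes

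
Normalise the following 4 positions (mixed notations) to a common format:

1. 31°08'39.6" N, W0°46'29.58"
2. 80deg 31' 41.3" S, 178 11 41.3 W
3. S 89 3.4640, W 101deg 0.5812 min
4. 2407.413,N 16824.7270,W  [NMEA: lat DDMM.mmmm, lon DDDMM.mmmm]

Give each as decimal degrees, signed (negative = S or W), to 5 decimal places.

1. 31.14433, -0.77488
2. -80.52814, -178.19481
3. -89.05773, -101.00969
4. 24.12355, -168.41212

Point 1:
  Latitude: 31° + 8/60 + 39.6/3600 = 31 + 0.133333 + 0.011000 = 31.144333
  N ⇒ keep positive
  λ: 0° + 46/60 + 29.58/3600 = 0 + 0.766667 + 0.008217 = 0.774883
  hemisphere W, so the sign is −
Point 2:
  Latitude: 31′ + 41.3″ = 31.68833′; 80 + 31.68833/60 = 80.528139
  S ⇒ negate
  Longitude: 178° + 11/60 + 41.3/3600 = 178 + 0.183333 + 0.011472 = 178.194806
  hemisphere W, so the sign is −
Point 3:
  Latitude: 89 + 3.464/60 = 89.057733
  S ⇒ negate
  λ: 0.5812′ = 0.009687°; total 101.009687
  hemisphere W, so the sign is −
Point 4:
  Lat: split at 2 digits → 24° and 7.413′; 24 + 7.413/60 = 24.123550
  N ⇒ keep positive
  Longitude: degrees = first 3 digits = 168, minutes = 24.727; 168 + 24.727/60 = 168.412117
  W → negative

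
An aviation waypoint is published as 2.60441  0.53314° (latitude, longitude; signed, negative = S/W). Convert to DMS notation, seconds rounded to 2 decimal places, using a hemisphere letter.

2°36′15.88″ N, 0°31′59.30″ E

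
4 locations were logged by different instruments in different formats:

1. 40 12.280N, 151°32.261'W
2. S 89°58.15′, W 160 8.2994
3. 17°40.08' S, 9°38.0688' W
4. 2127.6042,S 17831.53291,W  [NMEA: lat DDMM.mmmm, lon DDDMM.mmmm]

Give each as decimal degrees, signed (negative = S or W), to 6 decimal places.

Point 1:
  Latitude: 40 + 12.28/60 = 40.2046667
  N ⇒ keep positive
  Longitude: 32.261′ = 0.537683°; total 151.5376833
  W → negative
Point 2:
  Lat: 89 + 58.15/60 = 89.9691667
  hemisphere S, so the sign is −
  Lon: 160 + 8.2994/60 = 160.1383233
  hemisphere W, so the sign is −
Point 3:
  Lat: 17 + 40.08/60 = 17.6680000
  S → negative
  λ: 38.0688′ = 0.634480°; total 9.6344800
  W ⇒ negate
Point 4:
  φ: degrees = first 2 digits = 21, minutes = 27.6042; 21 + 27.6042/60 = 21.4600700
  S → negative
  Longitude: degrees = first 3 digits = 178, minutes = 31.53291; 178 + 31.53291/60 = 178.5255485
  W ⇒ negate

1. 40.204667, -151.537683
2. -89.969167, -160.138323
3. -17.668000, -9.634480
4. -21.460070, -178.525549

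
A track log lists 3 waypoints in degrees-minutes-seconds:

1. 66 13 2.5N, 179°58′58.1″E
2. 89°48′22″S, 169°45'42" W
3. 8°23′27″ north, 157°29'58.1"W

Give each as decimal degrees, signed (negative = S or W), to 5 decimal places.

1. 66.21736, 179.98281
2. -89.80611, -169.76167
3. 8.39083, -157.49947

Point 1:
  Lat: 66 + 13/60 + 2.5/3600 = 66.217361
  N ⇒ keep positive
  λ: 58′ + 58.1″ = 58.96833′; 179 + 58.96833/60 = 179.982806
  E ⇒ keep positive
Point 2:
  Lat: 48′ + 22″ = 48.36667′; 89 + 48.36667/60 = 89.806111
  S → negative
  Lon: 169° + 45/60 + 42/3600 = 169 + 0.750000 + 0.011667 = 169.761667
  W ⇒ negate
Point 3:
  φ: 8 + 23/60 + 27/3600 = 8.390833
  N ⇒ keep positive
  Longitude: 157° + 29/60 + 58.1/3600 = 157 + 0.483333 + 0.016139 = 157.499472
  W ⇒ negate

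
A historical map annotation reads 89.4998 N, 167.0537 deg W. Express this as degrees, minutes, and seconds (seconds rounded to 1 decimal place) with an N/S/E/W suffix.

φ: 0.499800 × 60 = 29.98800′ → 29′, remainder × 60 = 59.280″
Longitude: 0.053700 × 60 = 3.22200′ → 3′, remainder × 60 = 13.320″

89°29′59.3″ N, 167°03′13.3″ W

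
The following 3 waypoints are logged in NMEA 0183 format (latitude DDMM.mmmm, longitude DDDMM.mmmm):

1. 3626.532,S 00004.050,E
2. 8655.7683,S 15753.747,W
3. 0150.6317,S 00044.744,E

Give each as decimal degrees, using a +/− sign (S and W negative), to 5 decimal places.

Point 1:
  Latitude: split at 2 digits → 36° and 26.532′; 36 + 26.532/60 = 36.442200
  S → negative
  λ: degrees = first 3 digits = 0, minutes = 4.05; 0 + 4.05/60 = 0.067500
  E → positive
Point 2:
  Latitude: degrees = first 2 digits = 86, minutes = 55.7683; 86 + 55.7683/60 = 86.929472
  S → negative
  Lon: split at 3 digits → 157° and 53.747′; 157 + 53.747/60 = 157.895783
  W → negative
Point 3:
  Lat: split at 2 digits → 01° and 50.6317′; 1 + 50.6317/60 = 1.843862
  S → negative
  Lon: split at 3 digits → 000° and 44.744′; 0 + 44.744/60 = 0.745733
  E → positive

1. -36.44220, 0.06750
2. -86.92947, -157.89578
3. -1.84386, 0.74573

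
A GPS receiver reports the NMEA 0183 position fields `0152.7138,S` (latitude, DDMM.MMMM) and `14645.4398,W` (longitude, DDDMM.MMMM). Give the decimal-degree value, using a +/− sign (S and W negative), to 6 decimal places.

Lat: degrees = first 2 digits = 1, minutes = 52.7138; 1 + 52.7138/60 = 1.8785633
hemisphere S, so the sign is −
Longitude: degrees = first 3 digits = 146, minutes = 45.4398; 146 + 45.4398/60 = 146.7573300
W → negative

-1.878563, -146.757330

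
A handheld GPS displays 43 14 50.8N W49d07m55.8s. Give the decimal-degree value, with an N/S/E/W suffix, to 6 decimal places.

Latitude: 14′ + 50.8″ = 14.84667′; 43 + 14.84667/60 = 43.2474444
λ: 49° + 7/60 + 55.8/3600 = 49 + 0.116667 + 0.015500 = 49.1321667

43.247444° N, 49.132167° W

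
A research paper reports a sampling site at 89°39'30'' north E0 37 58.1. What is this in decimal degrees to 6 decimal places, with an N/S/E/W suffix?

Latitude: 39′ + 30″ = 39.50000′; 89 + 39.50000/60 = 89.6583333
Longitude: 0 + 37/60 + 58.1/3600 = 0.6328056

89.658333° N, 0.632806° E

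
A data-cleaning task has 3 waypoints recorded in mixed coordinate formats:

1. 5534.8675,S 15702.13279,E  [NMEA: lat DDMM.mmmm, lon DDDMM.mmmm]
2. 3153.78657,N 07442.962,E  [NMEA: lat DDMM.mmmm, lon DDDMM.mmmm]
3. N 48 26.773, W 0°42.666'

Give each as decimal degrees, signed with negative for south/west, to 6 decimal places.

1. -55.581125, 157.035547
2. 31.896443, 74.716033
3. 48.446217, -0.711100

Point 1:
  φ: degrees = first 2 digits = 55, minutes = 34.8675; 55 + 34.8675/60 = 55.5811250
  S → negative
  Longitude: split at 3 digits → 157° and 2.13279′; 157 + 2.13279/60 = 157.0355465
  E ⇒ keep positive
Point 2:
  Lat: degrees = first 2 digits = 31, minutes = 53.78657; 31 + 53.78657/60 = 31.8964428
  N ⇒ keep positive
  λ: degrees = first 3 digits = 74, minutes = 42.962; 74 + 42.962/60 = 74.7160333
  E ⇒ keep positive
Point 3:
  Latitude: 48 + 26.773/60 = 48.4462167
  N → positive
  λ: 0 + 42.666/60 = 0.7111000
  hemisphere W, so the sign is −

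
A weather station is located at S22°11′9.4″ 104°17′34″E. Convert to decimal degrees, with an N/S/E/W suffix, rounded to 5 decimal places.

22.18594° S, 104.29278° E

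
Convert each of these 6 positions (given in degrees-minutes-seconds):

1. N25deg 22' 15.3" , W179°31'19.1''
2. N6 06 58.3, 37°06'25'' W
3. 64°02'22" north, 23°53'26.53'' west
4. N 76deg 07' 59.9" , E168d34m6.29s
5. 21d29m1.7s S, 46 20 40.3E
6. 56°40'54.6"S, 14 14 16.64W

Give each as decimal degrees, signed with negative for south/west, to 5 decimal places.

Point 1:
  Latitude: 22′ + 15.3″ = 22.25500′; 25 + 22.25500/60 = 25.370917
  N ⇒ keep positive
  λ: 31′ + 19.1″ = 31.31833′; 179 + 31.31833/60 = 179.521972
  W → negative
Point 2:
  Latitude: 6° + 6/60 + 58.3/3600 = 6 + 0.100000 + 0.016194 = 6.116194
  N → positive
  λ: 37 + 6/60 + 25/3600 = 37.106944
  hemisphere W, so the sign is −
Point 3:
  Latitude: 64 + 2/60 + 22/3600 = 64.039444
  N ⇒ keep positive
  Longitude: 53′ + 26.53″ = 53.44217′; 23 + 53.44217/60 = 23.890703
  W → negative
Point 4:
  Latitude: 76° + 7/60 + 59.9/3600 = 76 + 0.116667 + 0.016639 = 76.133306
  N → positive
  Longitude: 168 + 34/60 + 6.29/3600 = 168.568414
  E → positive
Point 5:
  φ: 21 + 29/60 + 1.7/3600 = 21.483806
  hemisphere S, so the sign is −
  λ: 20′ + 40.3″ = 20.67167′; 46 + 20.67167/60 = 46.344528
  E ⇒ keep positive
Point 6:
  Lat: 40′ + 54.6″ = 40.91000′; 56 + 40.91000/60 = 56.681833
  S → negative
  Lon: 14′ + 16.64″ = 14.27733′; 14 + 14.27733/60 = 14.237956
  W ⇒ negate

1. 25.37092, -179.52197
2. 6.11619, -37.10694
3. 64.03944, -23.89070
4. 76.13331, 168.56841
5. -21.48381, 46.34453
6. -56.68183, -14.23796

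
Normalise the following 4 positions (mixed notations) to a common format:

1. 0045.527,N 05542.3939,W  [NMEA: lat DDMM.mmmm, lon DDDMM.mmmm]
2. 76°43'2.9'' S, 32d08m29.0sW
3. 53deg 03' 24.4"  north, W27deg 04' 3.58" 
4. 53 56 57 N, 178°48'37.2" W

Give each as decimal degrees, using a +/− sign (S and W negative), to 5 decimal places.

1. 0.75878, -55.70657
2. -76.71747, -32.14139
3. 53.05678, -27.06766
4. 53.94917, -178.81033

Point 1:
  Lat: degrees = first 2 digits = 0, minutes = 45.527; 0 + 45.527/60 = 0.758783
  N ⇒ keep positive
  Lon: split at 3 digits → 055° and 42.3939′; 55 + 42.3939/60 = 55.706565
  W ⇒ negate
Point 2:
  Lat: 76 + 43/60 + 2.9/3600 = 76.717472
  S → negative
  Longitude: 8′ + 29″ = 8.48333′; 32 + 8.48333/60 = 32.141389
  hemisphere W, so the sign is −
Point 3:
  φ: 3′ + 24.4″ = 3.40667′; 53 + 3.40667/60 = 53.056778
  N ⇒ keep positive
  Lon: 27° + 4/60 + 3.58/3600 = 27 + 0.066667 + 0.000994 = 27.067661
  hemisphere W, so the sign is −
Point 4:
  Latitude: 56′ + 57″ = 56.95000′; 53 + 56.95000/60 = 53.949167
  N ⇒ keep positive
  λ: 48′ + 37.2″ = 48.62000′; 178 + 48.62000/60 = 178.810333
  hemisphere W, so the sign is −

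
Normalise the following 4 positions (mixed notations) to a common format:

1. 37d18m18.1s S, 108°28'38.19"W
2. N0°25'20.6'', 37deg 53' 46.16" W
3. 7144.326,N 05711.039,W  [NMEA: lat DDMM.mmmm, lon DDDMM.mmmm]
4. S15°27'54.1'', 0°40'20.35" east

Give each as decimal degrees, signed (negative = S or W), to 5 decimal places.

Point 1:
  φ: 37° + 18/60 + 18.1/3600 = 37 + 0.300000 + 0.005028 = 37.305028
  S → negative
  Longitude: 28′ + 38.19″ = 28.63650′; 108 + 28.63650/60 = 108.477275
  W → negative
Point 2:
  Lat: 0° + 25/60 + 20.6/3600 = 0 + 0.416667 + 0.005722 = 0.422389
  N → positive
  Longitude: 37° + 53/60 + 46.16/3600 = 37 + 0.883333 + 0.012822 = 37.896156
  W ⇒ negate
Point 3:
  Latitude: split at 2 digits → 71° and 44.326′; 71 + 44.326/60 = 71.738767
  N → positive
  Longitude: split at 3 digits → 057° and 11.039′; 57 + 11.039/60 = 57.183983
  W ⇒ negate
Point 4:
  Lat: 15 + 27/60 + 54.1/3600 = 15.465028
  hemisphere S, so the sign is −
  Lon: 0 + 40/60 + 20.35/3600 = 0.672319
  E → positive

1. -37.30503, -108.47728
2. 0.42239, -37.89616
3. 71.73877, -57.18398
4. -15.46503, 0.67232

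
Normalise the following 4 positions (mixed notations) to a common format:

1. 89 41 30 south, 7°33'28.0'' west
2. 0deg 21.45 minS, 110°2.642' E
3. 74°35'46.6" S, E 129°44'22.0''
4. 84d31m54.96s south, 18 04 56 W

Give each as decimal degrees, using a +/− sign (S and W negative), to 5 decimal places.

1. -89.69167, -7.55778
2. -0.35750, 110.04403
3. -74.59628, 129.73944
4. -84.53193, -18.08222

Point 1:
  Lat: 89 + 41/60 + 30/3600 = 89.691667
  S ⇒ negate
  Lon: 7 + 33/60 + 28/3600 = 7.557778
  W ⇒ negate
Point 2:
  Lat: 0 + 21.45/60 = 0.357500
  hemisphere S, so the sign is −
  Longitude: 110 + 2.642/60 = 110.044033
  E ⇒ keep positive
Point 3:
  Latitude: 74° + 35/60 + 46.6/3600 = 74 + 0.583333 + 0.012944 = 74.596278
  S ⇒ negate
  λ: 129° + 44/60 + 22/3600 = 129 + 0.733333 + 0.006111 = 129.739444
  E → positive
Point 4:
  Lat: 84 + 31/60 + 54.96/3600 = 84.531933
  S ⇒ negate
  Lon: 18 + 4/60 + 56/3600 = 18.082222
  W → negative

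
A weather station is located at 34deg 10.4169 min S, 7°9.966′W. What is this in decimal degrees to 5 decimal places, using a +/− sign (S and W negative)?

-34.17362, -7.16610

φ: 34 + 10.4169/60 = 34.173615
S → negative
λ: 7 + 9.966/60 = 7.166100
W → negative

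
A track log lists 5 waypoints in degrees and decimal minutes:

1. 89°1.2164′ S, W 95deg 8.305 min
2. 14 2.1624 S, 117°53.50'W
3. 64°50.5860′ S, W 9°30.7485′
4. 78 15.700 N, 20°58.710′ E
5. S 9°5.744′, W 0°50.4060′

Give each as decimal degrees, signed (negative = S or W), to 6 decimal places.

1. -89.020273, -95.138417
2. -14.036040, -117.891667
3. -64.843100, -9.512475
4. 78.261667, 20.978500
5. -9.095733, -0.840100

Point 1:
  φ: 89 + 1.2164/60 = 89.0202733
  hemisphere S, so the sign is −
  λ: 95 + 8.305/60 = 95.1384167
  W → negative
Point 2:
  Latitude: 14 + 2.1624/60 = 14.0360400
  S ⇒ negate
  Longitude: 53.5′ = 0.891667°; total 117.8916667
  W ⇒ negate
Point 3:
  Lat: 64 + 50.586/60 = 64.8431000
  hemisphere S, so the sign is −
  Longitude: 30.7485′ = 0.512475°; total 9.5124750
  W → negative
Point 4:
  φ: 78 + 15.7/60 = 78.2616667
  N ⇒ keep positive
  λ: 20 + 58.71/60 = 20.9785000
  E ⇒ keep positive
Point 5:
  φ: 5.744′ = 0.095733°; total 9.0957333
  hemisphere S, so the sign is −
  Longitude: 0 + 50.406/60 = 0.8401000
  W ⇒ negate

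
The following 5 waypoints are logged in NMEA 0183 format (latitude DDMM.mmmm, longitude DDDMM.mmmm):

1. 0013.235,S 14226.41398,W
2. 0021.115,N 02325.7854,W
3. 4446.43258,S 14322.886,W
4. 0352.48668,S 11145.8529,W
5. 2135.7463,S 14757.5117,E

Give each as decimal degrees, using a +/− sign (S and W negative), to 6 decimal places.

Point 1:
  Latitude: degrees = first 2 digits = 0, minutes = 13.235; 0 + 13.235/60 = 0.2205833
  S → negative
  λ: degrees = first 3 digits = 142, minutes = 26.41398; 142 + 26.41398/60 = 142.4402330
  W → negative
Point 2:
  Latitude: split at 2 digits → 00° and 21.115′; 0 + 21.115/60 = 0.3519167
  N ⇒ keep positive
  λ: split at 3 digits → 023° and 25.7854′; 23 + 25.7854/60 = 23.4297567
  W ⇒ negate
Point 3:
  Latitude: split at 2 digits → 44° and 46.43258′; 44 + 46.43258/60 = 44.7738763
  hemisphere S, so the sign is −
  Lon: degrees = first 3 digits = 143, minutes = 22.886; 143 + 22.886/60 = 143.3814333
  W ⇒ negate
Point 4:
  φ: split at 2 digits → 03° and 52.48668′; 3 + 52.48668/60 = 3.8747780
  S → negative
  λ: degrees = first 3 digits = 111, minutes = 45.8529; 111 + 45.8529/60 = 111.7642150
  hemisphere W, so the sign is −
Point 5:
  Latitude: degrees = first 2 digits = 21, minutes = 35.7463; 21 + 35.7463/60 = 21.5957717
  S → negative
  λ: split at 3 digits → 147° and 57.5117′; 147 + 57.5117/60 = 147.9585283
  E ⇒ keep positive

1. -0.220583, -142.440233
2. 0.351917, -23.429757
3. -44.773876, -143.381433
4. -3.874778, -111.764215
5. -21.595772, 147.958528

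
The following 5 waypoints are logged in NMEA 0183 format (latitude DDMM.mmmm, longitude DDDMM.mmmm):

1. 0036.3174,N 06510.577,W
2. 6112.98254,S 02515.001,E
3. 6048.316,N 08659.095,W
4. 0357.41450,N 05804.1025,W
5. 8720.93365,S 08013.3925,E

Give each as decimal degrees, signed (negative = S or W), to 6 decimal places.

1. 0.605290, -65.176283
2. -61.216376, 25.250017
3. 60.805267, -86.984917
4. 3.956908, -58.068375
5. -87.348894, 80.223208

Point 1:
  φ: split at 2 digits → 00° and 36.3174′; 0 + 36.3174/60 = 0.6052900
  N → positive
  λ: split at 3 digits → 065° and 10.577′; 65 + 10.577/60 = 65.1762833
  W → negative
Point 2:
  φ: degrees = first 2 digits = 61, minutes = 12.98254; 61 + 12.98254/60 = 61.2163757
  S → negative
  Lon: split at 3 digits → 025° and 15.001′; 25 + 15.001/60 = 25.2500167
  E → positive
Point 3:
  φ: split at 2 digits → 60° and 48.316′; 60 + 48.316/60 = 60.8052667
  N ⇒ keep positive
  Lon: split at 3 digits → 086° and 59.095′; 86 + 59.095/60 = 86.9849167
  W → negative
Point 4:
  Latitude: split at 2 digits → 03° and 57.4145′; 3 + 57.4145/60 = 3.9569083
  N ⇒ keep positive
  λ: split at 3 digits → 058° and 4.1025′; 58 + 4.1025/60 = 58.0683750
  W → negative
Point 5:
  Lat: degrees = first 2 digits = 87, minutes = 20.93365; 87 + 20.93365/60 = 87.3488942
  S → negative
  Longitude: degrees = first 3 digits = 80, minutes = 13.3925; 80 + 13.3925/60 = 80.2232083
  E → positive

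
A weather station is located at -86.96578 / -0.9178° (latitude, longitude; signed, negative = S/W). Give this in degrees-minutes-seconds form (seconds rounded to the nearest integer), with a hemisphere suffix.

86°57′57″ S, 0°55′4″ W

Latitude is negative → S; |value| = 86.965780
φ: whole degrees 86; 57.94680′ → 57′ and 56.81″
Longitude is negative → W; |value| = 0.917800
Lon: whole degrees 0; 55.06800′ → 55′ and 4.08″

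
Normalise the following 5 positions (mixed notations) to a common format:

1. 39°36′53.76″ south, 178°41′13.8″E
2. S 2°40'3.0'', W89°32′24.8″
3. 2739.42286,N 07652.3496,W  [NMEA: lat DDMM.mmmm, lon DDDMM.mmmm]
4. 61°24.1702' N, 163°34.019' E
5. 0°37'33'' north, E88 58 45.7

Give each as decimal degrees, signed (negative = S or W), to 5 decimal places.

Point 1:
  φ: 39 + 36/60 + 53.76/3600 = 39.614933
  S ⇒ negate
  λ: 41′ + 13.8″ = 41.23000′; 178 + 41.23000/60 = 178.687167
  E ⇒ keep positive
Point 2:
  Latitude: 2 + 40/60 + 3/3600 = 2.667500
  S ⇒ negate
  Longitude: 32′ + 24.8″ = 32.41333′; 89 + 32.41333/60 = 89.540222
  W ⇒ negate
Point 3:
  Lat: degrees = first 2 digits = 27, minutes = 39.42286; 27 + 39.42286/60 = 27.657048
  N ⇒ keep positive
  Lon: split at 3 digits → 076° and 52.3496′; 76 + 52.3496/60 = 76.872493
  W ⇒ negate
Point 4:
  φ: 61 + 24.1702/60 = 61.402837
  N → positive
  λ: 163 + 34.019/60 = 163.566983
  E ⇒ keep positive
Point 5:
  φ: 37′ + 33″ = 37.55000′; 0 + 37.55000/60 = 0.625833
  N ⇒ keep positive
  Lon: 58′ + 45.7″ = 58.76167′; 88 + 58.76167/60 = 88.979361
  E ⇒ keep positive

1. -39.61493, 178.68717
2. -2.66750, -89.54022
3. 27.65705, -76.87249
4. 61.40284, 163.56698
5. 0.62583, 88.97936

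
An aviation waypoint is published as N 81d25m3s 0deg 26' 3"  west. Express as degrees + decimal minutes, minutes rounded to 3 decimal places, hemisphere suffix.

81° 25.050′ N, 0° 26.050′ W

Latitude: seconds/60 = 0.05000; minutes = 25 + 0.05000 = 25.05000
Longitude: 26 + 3/60 = 26.05000′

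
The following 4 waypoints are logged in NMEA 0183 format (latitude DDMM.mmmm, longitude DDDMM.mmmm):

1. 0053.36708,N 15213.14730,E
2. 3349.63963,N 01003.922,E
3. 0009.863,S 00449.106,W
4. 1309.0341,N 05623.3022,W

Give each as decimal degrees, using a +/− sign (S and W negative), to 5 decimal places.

1. 0.88945, 152.21912
2. 33.82733, 10.06537
3. -0.16438, -4.81843
4. 13.15057, -56.38837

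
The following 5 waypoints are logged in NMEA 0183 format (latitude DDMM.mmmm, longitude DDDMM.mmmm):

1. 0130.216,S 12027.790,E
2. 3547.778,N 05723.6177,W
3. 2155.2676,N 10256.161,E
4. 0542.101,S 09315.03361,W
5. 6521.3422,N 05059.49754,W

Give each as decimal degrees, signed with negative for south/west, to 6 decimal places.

1. -1.503600, 120.463167
2. 35.796300, -57.393628
3. 21.921127, 102.936017
4. -5.701683, -93.250560
5. 65.355703, -50.991626

Point 1:
  Latitude: degrees = first 2 digits = 1, minutes = 30.216; 1 + 30.216/60 = 1.5036000
  hemisphere S, so the sign is −
  Lon: degrees = first 3 digits = 120, minutes = 27.79; 120 + 27.79/60 = 120.4631667
  E → positive
Point 2:
  Latitude: degrees = first 2 digits = 35, minutes = 47.778; 35 + 47.778/60 = 35.7963000
  N ⇒ keep positive
  Longitude: split at 3 digits → 057° and 23.6177′; 57 + 23.6177/60 = 57.3936283
  W → negative
Point 3:
  Latitude: split at 2 digits → 21° and 55.2676′; 21 + 55.2676/60 = 21.9211267
  N ⇒ keep positive
  Lon: split at 3 digits → 102° and 56.161′; 102 + 56.161/60 = 102.9360167
  E → positive
Point 4:
  φ: split at 2 digits → 05° and 42.101′; 5 + 42.101/60 = 5.7016833
  S ⇒ negate
  Longitude: split at 3 digits → 093° and 15.03361′; 93 + 15.03361/60 = 93.2505602
  W ⇒ negate
Point 5:
  Latitude: split at 2 digits → 65° and 21.3422′; 65 + 21.3422/60 = 65.3557033
  N → positive
  Longitude: split at 3 digits → 050° and 59.49754′; 50 + 59.49754/60 = 50.9916257
  W → negative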